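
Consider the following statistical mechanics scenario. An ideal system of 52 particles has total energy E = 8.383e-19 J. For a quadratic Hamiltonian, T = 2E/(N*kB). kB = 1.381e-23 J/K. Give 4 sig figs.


Step 1: Numerator = 2*E = 2*8.383e-19 = 1.677e-18 J
Step 2: Denominator = N*kB = 52*1.381e-23 = 7.181e-22
Step 3: T = 1.677e-18 / 7.181e-22 = 2335 K

2335


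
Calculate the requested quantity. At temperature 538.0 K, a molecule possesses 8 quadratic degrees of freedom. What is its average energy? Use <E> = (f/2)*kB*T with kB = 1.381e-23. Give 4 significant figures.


Step 1: f/2 = 8/2 = 4
Step 2: kB*T = 1.381e-23 * 538.0 = 7.43e-21
Step 3: <E> = 4 * 7.43e-21 = 2.972e-20 J

2.972e-20


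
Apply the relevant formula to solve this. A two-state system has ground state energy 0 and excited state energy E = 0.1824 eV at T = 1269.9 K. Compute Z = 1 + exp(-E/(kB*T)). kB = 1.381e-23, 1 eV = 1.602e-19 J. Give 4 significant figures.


Step 1: Compute beta*E = E*eV/(kB*T) = 0.1824*1.602e-19/(1.381e-23*1269.9) = 1.666
Step 2: exp(-beta*E) = exp(-1.666) = 0.189
Step 3: Z = 1 + 0.189 = 1.189

1.189


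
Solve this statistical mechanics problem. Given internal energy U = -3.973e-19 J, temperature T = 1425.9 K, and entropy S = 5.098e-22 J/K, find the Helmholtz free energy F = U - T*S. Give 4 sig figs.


Step 1: T*S = 1425.9 * 5.098e-22 = 7.269e-19 J
Step 2: F = U - T*S = -3.973e-19 - 7.269e-19
Step 3: F = -1.124e-18 J

-1.124e-18


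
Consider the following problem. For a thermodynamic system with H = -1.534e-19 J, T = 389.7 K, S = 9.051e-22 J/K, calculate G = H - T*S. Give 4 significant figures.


Step 1: T*S = 389.7 * 9.051e-22 = 3.527e-19 J
Step 2: G = H - T*S = -1.534e-19 - 3.527e-19
Step 3: G = -5.061e-19 J

-5.061e-19


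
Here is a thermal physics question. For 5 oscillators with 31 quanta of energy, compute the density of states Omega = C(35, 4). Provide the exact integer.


Step 1: Use binomial coefficient C(35, 4)
Step 2: Numerator = 35! / 31!
Step 3: Denominator = 4!
Step 4: Omega = 52360

52360


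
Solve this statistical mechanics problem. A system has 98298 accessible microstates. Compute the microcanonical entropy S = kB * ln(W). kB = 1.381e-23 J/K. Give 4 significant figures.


Step 1: ln(W) = ln(98298) = 11.5
Step 2: S = kB * ln(W) = 1.381e-23 * 11.5
Step 3: S = 1.588e-22 J/K

1.588e-22


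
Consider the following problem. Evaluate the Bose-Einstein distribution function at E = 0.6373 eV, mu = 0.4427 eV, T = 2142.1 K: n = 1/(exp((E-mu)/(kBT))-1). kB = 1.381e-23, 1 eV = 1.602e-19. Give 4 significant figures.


Step 1: (E - mu) = 0.1946 eV
Step 2: x = (E-mu)*eV/(kB*T) = 0.1946*1.602e-19/(1.381e-23*2142.1) = 1.054
Step 3: exp(x) = 2.869
Step 4: n = 1/(exp(x)-1) = 0.5352

0.5352


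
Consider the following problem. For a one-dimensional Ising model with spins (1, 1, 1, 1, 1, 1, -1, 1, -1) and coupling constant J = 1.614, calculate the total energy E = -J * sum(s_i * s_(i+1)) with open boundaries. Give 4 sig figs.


Step 1: Nearest-neighbor products: 1, 1, 1, 1, 1, -1, -1, -1
Step 2: Sum of products = 2
Step 3: E = -1.614 * 2 = -3.228

-3.228


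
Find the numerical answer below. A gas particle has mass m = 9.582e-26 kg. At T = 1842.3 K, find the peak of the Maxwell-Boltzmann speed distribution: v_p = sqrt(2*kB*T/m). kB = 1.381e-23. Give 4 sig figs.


Step 1: Numerator = 2*kB*T = 2*1.381e-23*1842.3 = 5.088e-20
Step 2: Ratio = 5.088e-20 / 9.582e-26 = 5.31e+05
Step 3: v_p = sqrt(5.31e+05) = 728.7 m/s

728.7


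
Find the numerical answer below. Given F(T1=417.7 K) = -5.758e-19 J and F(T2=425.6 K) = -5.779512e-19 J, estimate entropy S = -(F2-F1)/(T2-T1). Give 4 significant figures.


Step 1: dF = F2 - F1 = -5.779512e-19 - (-5.758e-19) = -2.1512e-21 J
Step 2: dT = T2 - T1 = 425.6 - 417.7 = 7.9 K
Step 3: S = -dF/dT = -(-2.1512e-21)/7.9 = 2.723e-22 J/K

2.723e-22


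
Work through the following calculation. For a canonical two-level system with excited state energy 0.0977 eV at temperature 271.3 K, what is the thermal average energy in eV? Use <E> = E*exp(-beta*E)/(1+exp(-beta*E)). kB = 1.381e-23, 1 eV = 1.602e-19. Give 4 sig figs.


Step 1: beta*E = 0.0977*1.602e-19/(1.381e-23*271.3) = 4.177
Step 2: exp(-beta*E) = 0.01534
Step 3: <E> = 0.0977*0.01534/(1+0.01534) = 0.001476 eV

0.001476


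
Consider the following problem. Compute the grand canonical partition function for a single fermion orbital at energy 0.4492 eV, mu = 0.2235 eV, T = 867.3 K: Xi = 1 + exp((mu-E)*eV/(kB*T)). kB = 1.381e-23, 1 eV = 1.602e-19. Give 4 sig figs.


Step 1: (mu - E) = 0.2235 - 0.4492 = -0.2257 eV
Step 2: x = (mu-E)*eV/(kB*T) = -0.2257*1.602e-19/(1.381e-23*867.3) = -3.019
Step 3: exp(x) = 0.04886
Step 4: Xi = 1 + 0.04886 = 1.049

1.049


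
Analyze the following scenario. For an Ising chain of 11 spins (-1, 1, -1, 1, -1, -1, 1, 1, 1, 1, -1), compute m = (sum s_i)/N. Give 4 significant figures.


Step 1: Count up spins (+1): 6, down spins (-1): 5
Step 2: Total magnetization M = 6 - 5 = 1
Step 3: m = M/N = 1/11 = 0.09091

0.09091


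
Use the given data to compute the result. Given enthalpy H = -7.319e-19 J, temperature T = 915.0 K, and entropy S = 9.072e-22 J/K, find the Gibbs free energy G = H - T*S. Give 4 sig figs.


Step 1: T*S = 915.0 * 9.072e-22 = 8.301e-19 J
Step 2: G = H - T*S = -7.319e-19 - 8.301e-19
Step 3: G = -1.562e-18 J

-1.562e-18


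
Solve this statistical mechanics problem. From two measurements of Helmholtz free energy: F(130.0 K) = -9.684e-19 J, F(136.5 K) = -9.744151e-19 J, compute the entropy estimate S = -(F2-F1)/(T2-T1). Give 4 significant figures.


Step 1: dF = F2 - F1 = -9.744151e-19 - (-9.684e-19) = -6.0151e-21 J
Step 2: dT = T2 - T1 = 136.5 - 130.0 = 6.5 K
Step 3: S = -dF/dT = -(-6.0151e-21)/6.5 = 9.254e-22 J/K

9.254e-22


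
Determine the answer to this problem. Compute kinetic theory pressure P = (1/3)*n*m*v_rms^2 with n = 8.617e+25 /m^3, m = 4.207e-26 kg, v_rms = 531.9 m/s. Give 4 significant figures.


Step 1: v_rms^2 = 531.9^2 = 2.829e+05
Step 2: n*m = 8.617e+25*4.207e-26 = 3.625
Step 3: P = (1/3)*3.625*2.829e+05 = 3.419e+05 Pa

3.419e+05


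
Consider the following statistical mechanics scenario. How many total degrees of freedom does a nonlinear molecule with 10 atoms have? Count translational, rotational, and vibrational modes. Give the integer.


Step 1: Translational DOF = 3
Step 2: Rotational DOF (nonlinear) = 3
Step 3: Vibrational DOF = 3*10 - 6 = 24
Step 4: Total = 3 + 3 + 24 = 30

30


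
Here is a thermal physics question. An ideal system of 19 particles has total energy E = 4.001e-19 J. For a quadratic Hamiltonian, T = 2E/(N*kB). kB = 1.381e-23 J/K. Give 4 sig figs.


Step 1: Numerator = 2*E = 2*4.001e-19 = 8.002e-19 J
Step 2: Denominator = N*kB = 19*1.381e-23 = 2.624e-22
Step 3: T = 8.002e-19 / 2.624e-22 = 3050 K

3050


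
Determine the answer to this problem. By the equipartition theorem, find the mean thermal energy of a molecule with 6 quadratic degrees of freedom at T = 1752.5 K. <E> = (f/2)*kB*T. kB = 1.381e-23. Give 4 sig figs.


Step 1: f/2 = 6/2 = 3
Step 2: kB*T = 1.381e-23 * 1752.5 = 2.42e-20
Step 3: <E> = 3 * 2.42e-20 = 7.261e-20 J

7.261e-20


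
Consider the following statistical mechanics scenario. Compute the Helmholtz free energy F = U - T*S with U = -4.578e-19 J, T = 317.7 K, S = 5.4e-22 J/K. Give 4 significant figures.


Step 1: T*S = 317.7 * 5.4e-22 = 1.716e-19 J
Step 2: F = U - T*S = -4.578e-19 - 1.716e-19
Step 3: F = -6.294e-19 J

-6.294e-19


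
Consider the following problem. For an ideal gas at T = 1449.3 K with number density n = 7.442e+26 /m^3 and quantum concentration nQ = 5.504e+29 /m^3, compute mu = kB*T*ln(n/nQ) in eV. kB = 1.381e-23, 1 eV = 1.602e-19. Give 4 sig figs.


Step 1: n/nQ = 7.442e+26/5.504e+29 = 0.001352
Step 2: ln(n/nQ) = -6.606
Step 3: mu = kB*T*ln(n/nQ) = 2.001e-20*-6.606 = -1.322e-19 J
Step 4: Convert to eV: -1.322e-19/1.602e-19 = -0.8253 eV

-0.8253


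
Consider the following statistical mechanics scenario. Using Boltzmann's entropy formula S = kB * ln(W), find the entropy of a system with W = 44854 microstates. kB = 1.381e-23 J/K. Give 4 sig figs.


Step 1: ln(W) = ln(44854) = 10.71
Step 2: S = kB * ln(W) = 1.381e-23 * 10.71
Step 3: S = 1.479e-22 J/K

1.479e-22


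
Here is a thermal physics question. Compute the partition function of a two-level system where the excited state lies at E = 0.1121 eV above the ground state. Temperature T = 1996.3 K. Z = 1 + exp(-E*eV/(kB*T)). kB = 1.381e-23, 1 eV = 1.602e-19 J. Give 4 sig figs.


Step 1: Compute beta*E = E*eV/(kB*T) = 0.1121*1.602e-19/(1.381e-23*1996.3) = 0.6514
Step 2: exp(-beta*E) = exp(-0.6514) = 0.5213
Step 3: Z = 1 + 0.5213 = 1.521

1.521


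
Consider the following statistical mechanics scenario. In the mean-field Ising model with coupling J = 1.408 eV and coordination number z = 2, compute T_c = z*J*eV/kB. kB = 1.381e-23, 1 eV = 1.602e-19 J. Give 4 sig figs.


Step 1: z*J = 2*1.408 = 2.816 eV
Step 2: Convert to Joules: 2.816*1.602e-19 = 4.511e-19 J
Step 3: T_c = 4.511e-19 / 1.381e-23 = 3.267e+04 K

3.267e+04


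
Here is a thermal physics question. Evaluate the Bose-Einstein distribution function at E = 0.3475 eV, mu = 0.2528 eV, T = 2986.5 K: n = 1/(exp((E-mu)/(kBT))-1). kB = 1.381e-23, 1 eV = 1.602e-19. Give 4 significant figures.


Step 1: (E - mu) = 0.0947 eV
Step 2: x = (E-mu)*eV/(kB*T) = 0.0947*1.602e-19/(1.381e-23*2986.5) = 0.3678
Step 3: exp(x) = 1.445
Step 4: n = 1/(exp(x)-1) = 2.249

2.249


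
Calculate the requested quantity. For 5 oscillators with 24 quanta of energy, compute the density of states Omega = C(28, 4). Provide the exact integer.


Step 1: Use binomial coefficient C(28, 4)
Step 2: Numerator = 28! / 24!
Step 3: Denominator = 4!
Step 4: Omega = 20475

20475


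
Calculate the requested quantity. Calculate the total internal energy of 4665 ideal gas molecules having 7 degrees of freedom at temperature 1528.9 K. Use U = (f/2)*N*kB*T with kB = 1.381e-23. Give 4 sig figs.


Step 1: f/2 = 7/2 = 3.5
Step 2: N*kB*T = 4665*1.381e-23*1528.9 = 9.85e-17
Step 3: U = 3.5 * 9.85e-17 = 3.447e-16 J

3.447e-16


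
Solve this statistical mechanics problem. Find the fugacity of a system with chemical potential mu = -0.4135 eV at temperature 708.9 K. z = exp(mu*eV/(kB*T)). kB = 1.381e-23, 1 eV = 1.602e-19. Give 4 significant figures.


Step 1: Convert mu to Joules: -0.4135*1.602e-19 = -6.624e-20 J
Step 2: kB*T = 1.381e-23*708.9 = 9.79e-21 J
Step 3: mu/(kB*T) = -6.766
Step 4: z = exp(-6.766) = 0.001152

0.001152


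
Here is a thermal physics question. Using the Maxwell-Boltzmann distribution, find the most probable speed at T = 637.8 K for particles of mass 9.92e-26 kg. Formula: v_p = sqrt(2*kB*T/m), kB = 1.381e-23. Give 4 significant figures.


Step 1: Numerator = 2*kB*T = 2*1.381e-23*637.8 = 1.762e-20
Step 2: Ratio = 1.762e-20 / 9.92e-26 = 1.776e+05
Step 3: v_p = sqrt(1.776e+05) = 421.4 m/s

421.4


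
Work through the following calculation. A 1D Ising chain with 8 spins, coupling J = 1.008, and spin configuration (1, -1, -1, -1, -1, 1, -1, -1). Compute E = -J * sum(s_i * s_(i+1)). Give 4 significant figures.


Step 1: Nearest-neighbor products: -1, 1, 1, 1, -1, -1, 1
Step 2: Sum of products = 1
Step 3: E = -1.008 * 1 = -1.008

-1.008


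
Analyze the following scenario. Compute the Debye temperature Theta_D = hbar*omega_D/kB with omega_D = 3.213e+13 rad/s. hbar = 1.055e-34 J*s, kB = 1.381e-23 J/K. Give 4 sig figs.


Step 1: hbar*omega_D = 1.055e-34 * 3.213e+13 = 3.39e-21 J
Step 2: Theta_D = 3.39e-21 / 1.381e-23
Step 3: Theta_D = 245.5 K

245.5


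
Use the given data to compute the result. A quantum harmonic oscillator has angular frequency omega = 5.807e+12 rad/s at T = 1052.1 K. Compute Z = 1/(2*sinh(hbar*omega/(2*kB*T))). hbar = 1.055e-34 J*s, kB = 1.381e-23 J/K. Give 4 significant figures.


Step 1: Compute x = hbar*omega/(kB*T) = 1.055e-34*5.807e+12/(1.381e-23*1052.1) = 0.04217
Step 2: x/2 = 0.02108
Step 3: sinh(x/2) = 0.02108
Step 4: Z = 1/(2*0.02108) = 23.71

23.71


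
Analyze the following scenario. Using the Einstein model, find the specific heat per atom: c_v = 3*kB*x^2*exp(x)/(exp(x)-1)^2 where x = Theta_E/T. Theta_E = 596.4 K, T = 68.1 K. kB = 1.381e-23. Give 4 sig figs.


Step 1: x = Theta_E/T = 596.4/68.1 = 8.758
Step 2: x^2 = 76.7
Step 3: exp(x) = 6360
Step 4: c_v = 3*1.381e-23*76.7*6360/(6360-1)^2 = 4.998e-25

4.998e-25


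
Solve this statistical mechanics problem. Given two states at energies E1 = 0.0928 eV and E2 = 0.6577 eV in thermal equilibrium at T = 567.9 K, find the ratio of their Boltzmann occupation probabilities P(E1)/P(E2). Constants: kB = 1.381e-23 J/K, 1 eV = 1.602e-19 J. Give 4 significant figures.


Step 1: Compute energy difference dE = E1 - E2 = 0.0928 - 0.6577 = -0.5649 eV
Step 2: Convert to Joules: dE_J = -0.5649 * 1.602e-19 = -9.05e-20 J
Step 3: Compute exponent = -dE_J / (kB * T) = -(-9.05e-20) / (1.381e-23 * 567.9) = 11.54
Step 4: P(E1)/P(E2) = exp(11.54) = 1.026e+05

1.026e+05


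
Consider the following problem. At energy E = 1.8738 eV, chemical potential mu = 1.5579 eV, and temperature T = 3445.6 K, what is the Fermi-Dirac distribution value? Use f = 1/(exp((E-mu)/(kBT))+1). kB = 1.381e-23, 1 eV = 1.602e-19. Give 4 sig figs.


Step 1: (E - mu) = 1.8738 - 1.5579 = 0.3159 eV
Step 2: Convert: (E-mu)*eV = 5.061e-20 J
Step 3: x = (E-mu)*eV/(kB*T) = 1.064
Step 4: f = 1/(exp(1.064)+1) = 0.2566

0.2566


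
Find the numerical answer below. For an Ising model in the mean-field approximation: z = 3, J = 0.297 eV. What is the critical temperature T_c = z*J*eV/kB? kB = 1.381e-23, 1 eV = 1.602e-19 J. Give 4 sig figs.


Step 1: z*J = 3*0.297 = 0.891 eV
Step 2: Convert to Joules: 0.891*1.602e-19 = 1.427e-19 J
Step 3: T_c = 1.427e-19 / 1.381e-23 = 1.034e+04 K

1.034e+04


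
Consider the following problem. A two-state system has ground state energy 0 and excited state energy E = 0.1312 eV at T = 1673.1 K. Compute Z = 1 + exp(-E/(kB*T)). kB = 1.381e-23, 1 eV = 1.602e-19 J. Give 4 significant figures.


Step 1: Compute beta*E = E*eV/(kB*T) = 0.1312*1.602e-19/(1.381e-23*1673.1) = 0.9097
Step 2: exp(-beta*E) = exp(-0.9097) = 0.4027
Step 3: Z = 1 + 0.4027 = 1.403

1.403


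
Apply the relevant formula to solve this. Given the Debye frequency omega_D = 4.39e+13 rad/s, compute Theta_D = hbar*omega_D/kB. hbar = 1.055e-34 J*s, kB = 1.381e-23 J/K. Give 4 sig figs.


Step 1: hbar*omega_D = 1.055e-34 * 4.39e+13 = 4.631e-21 J
Step 2: Theta_D = 4.631e-21 / 1.381e-23
Step 3: Theta_D = 335.4 K

335.4


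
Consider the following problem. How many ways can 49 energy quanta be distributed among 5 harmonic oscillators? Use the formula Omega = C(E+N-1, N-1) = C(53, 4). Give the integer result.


Step 1: Use binomial coefficient C(53, 4)
Step 2: Numerator = 53! / 49!
Step 3: Denominator = 4!
Step 4: Omega = 292825

292825


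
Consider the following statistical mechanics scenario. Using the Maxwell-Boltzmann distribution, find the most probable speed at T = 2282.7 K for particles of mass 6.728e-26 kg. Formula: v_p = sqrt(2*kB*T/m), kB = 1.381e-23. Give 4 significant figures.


Step 1: Numerator = 2*kB*T = 2*1.381e-23*2282.7 = 6.305e-20
Step 2: Ratio = 6.305e-20 / 6.728e-26 = 9.371e+05
Step 3: v_p = sqrt(9.371e+05) = 968 m/s

968


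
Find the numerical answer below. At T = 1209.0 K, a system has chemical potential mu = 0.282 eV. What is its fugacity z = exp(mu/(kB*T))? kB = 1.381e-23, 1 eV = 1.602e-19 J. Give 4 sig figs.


Step 1: Convert mu to Joules: 0.282*1.602e-19 = 4.518e-20 J
Step 2: kB*T = 1.381e-23*1209.0 = 1.67e-20 J
Step 3: mu/(kB*T) = 2.706
Step 4: z = exp(2.706) = 14.97

14.97


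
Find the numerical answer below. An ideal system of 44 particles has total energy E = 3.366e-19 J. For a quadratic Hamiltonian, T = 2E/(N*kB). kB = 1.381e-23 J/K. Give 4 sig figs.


Step 1: Numerator = 2*E = 2*3.366e-19 = 6.732e-19 J
Step 2: Denominator = N*kB = 44*1.381e-23 = 6.076e-22
Step 3: T = 6.732e-19 / 6.076e-22 = 1108 K

1108


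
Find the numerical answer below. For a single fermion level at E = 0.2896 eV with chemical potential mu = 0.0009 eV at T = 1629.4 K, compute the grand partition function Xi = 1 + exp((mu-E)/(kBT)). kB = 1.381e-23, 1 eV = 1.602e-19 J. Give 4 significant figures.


Step 1: (mu - E) = 0.0009 - 0.2896 = -0.2887 eV
Step 2: x = (mu-E)*eV/(kB*T) = -0.2887*1.602e-19/(1.381e-23*1629.4) = -2.055
Step 3: exp(x) = 0.128
Step 4: Xi = 1 + 0.128 = 1.128

1.128


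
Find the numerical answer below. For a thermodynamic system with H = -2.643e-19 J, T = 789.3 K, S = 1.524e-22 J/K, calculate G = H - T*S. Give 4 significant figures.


Step 1: T*S = 789.3 * 1.524e-22 = 1.203e-19 J
Step 2: G = H - T*S = -2.643e-19 - 1.203e-19
Step 3: G = -3.846e-19 J

-3.846e-19


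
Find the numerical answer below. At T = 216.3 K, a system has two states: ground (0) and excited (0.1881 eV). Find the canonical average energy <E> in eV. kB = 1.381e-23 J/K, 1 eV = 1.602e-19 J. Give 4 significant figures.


Step 1: beta*E = 0.1881*1.602e-19/(1.381e-23*216.3) = 10.09
Step 2: exp(-beta*E) = 4.158e-05
Step 3: <E> = 0.1881*4.158e-05/(1+4.158e-05) = 7.821e-06 eV

7.821e-06


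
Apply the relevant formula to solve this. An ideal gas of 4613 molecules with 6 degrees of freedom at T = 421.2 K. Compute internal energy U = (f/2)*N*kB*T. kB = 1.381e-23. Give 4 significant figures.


Step 1: f/2 = 6/2 = 3.0
Step 2: N*kB*T = 4613*1.381e-23*421.2 = 2.683e-17
Step 3: U = 3.0 * 2.683e-17 = 8.05e-17 J

8.05e-17


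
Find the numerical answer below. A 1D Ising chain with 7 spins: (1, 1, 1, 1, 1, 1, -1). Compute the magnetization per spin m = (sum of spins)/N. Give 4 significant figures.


Step 1: Count up spins (+1): 6, down spins (-1): 1
Step 2: Total magnetization M = 6 - 1 = 5
Step 3: m = M/N = 5/7 = 0.7143

0.7143


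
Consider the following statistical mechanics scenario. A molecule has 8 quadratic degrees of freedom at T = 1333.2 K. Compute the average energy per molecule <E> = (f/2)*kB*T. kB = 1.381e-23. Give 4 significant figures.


Step 1: f/2 = 8/2 = 4
Step 2: kB*T = 1.381e-23 * 1333.2 = 1.841e-20
Step 3: <E> = 4 * 1.841e-20 = 7.365e-20 J

7.365e-20


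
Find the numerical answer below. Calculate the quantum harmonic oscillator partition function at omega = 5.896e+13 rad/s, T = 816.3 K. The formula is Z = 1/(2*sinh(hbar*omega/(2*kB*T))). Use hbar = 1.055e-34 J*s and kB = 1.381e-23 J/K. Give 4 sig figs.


Step 1: Compute x = hbar*omega/(kB*T) = 1.055e-34*5.896e+13/(1.381e-23*816.3) = 0.5518
Step 2: x/2 = 0.2759
Step 3: sinh(x/2) = 0.2794
Step 4: Z = 1/(2*0.2794) = 1.79

1.79


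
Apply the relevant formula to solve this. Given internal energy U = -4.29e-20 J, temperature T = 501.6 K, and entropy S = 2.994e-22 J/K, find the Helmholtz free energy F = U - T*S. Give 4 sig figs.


Step 1: T*S = 501.6 * 2.994e-22 = 1.502e-19 J
Step 2: F = U - T*S = -4.29e-20 - 1.502e-19
Step 3: F = -1.931e-19 J

-1.931e-19


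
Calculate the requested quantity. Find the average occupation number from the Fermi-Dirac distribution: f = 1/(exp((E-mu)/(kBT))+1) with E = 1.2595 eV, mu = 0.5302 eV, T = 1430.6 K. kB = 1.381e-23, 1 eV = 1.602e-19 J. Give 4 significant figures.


Step 1: (E - mu) = 1.2595 - 0.5302 = 0.7293 eV
Step 2: Convert: (E-mu)*eV = 1.168e-19 J
Step 3: x = (E-mu)*eV/(kB*T) = 5.914
Step 4: f = 1/(exp(5.914)+1) = 0.002695

0.002695


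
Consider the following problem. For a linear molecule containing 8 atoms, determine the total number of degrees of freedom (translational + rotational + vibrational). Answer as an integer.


Step 1: Translational DOF = 3
Step 2: Rotational DOF (linear) = 2
Step 3: Vibrational DOF = 3*8 - 5 = 19
Step 4: Total = 3 + 2 + 19 = 24

24


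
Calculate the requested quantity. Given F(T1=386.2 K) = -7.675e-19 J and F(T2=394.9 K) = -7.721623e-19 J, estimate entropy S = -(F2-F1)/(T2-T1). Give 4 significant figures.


Step 1: dF = F2 - F1 = -7.721623e-19 - (-7.675e-19) = -4.6623e-21 J
Step 2: dT = T2 - T1 = 394.9 - 386.2 = 8.7 K
Step 3: S = -dF/dT = -(-4.6623e-21)/8.7 = 5.359e-22 J/K

5.359e-22


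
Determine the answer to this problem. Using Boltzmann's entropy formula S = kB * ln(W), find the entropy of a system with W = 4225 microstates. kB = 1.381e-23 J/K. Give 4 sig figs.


Step 1: ln(W) = ln(4225) = 8.349
Step 2: S = kB * ln(W) = 1.381e-23 * 8.349
Step 3: S = 1.153e-22 J/K

1.153e-22


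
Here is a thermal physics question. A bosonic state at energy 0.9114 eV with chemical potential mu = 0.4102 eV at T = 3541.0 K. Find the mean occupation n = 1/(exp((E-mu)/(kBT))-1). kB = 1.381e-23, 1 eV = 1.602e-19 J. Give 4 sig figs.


Step 1: (E - mu) = 0.5012 eV
Step 2: x = (E-mu)*eV/(kB*T) = 0.5012*1.602e-19/(1.381e-23*3541.0) = 1.642
Step 3: exp(x) = 5.165
Step 4: n = 1/(exp(x)-1) = 0.2401

0.2401


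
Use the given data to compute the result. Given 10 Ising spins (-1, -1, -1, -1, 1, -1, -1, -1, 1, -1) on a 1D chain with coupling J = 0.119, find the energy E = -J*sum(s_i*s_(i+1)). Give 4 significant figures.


Step 1: Nearest-neighbor products: 1, 1, 1, -1, -1, 1, 1, -1, -1
Step 2: Sum of products = 1
Step 3: E = -0.119 * 1 = -0.119

-0.119


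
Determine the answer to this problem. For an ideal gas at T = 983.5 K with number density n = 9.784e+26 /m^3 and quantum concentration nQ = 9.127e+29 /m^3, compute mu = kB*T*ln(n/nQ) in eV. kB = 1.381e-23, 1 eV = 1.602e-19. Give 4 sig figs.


Step 1: n/nQ = 9.784e+26/9.127e+29 = 0.001072
Step 2: ln(n/nQ) = -6.838
Step 3: mu = kB*T*ln(n/nQ) = 1.358e-20*-6.838 = -9.288e-20 J
Step 4: Convert to eV: -9.288e-20/1.602e-19 = -0.5798 eV

-0.5798


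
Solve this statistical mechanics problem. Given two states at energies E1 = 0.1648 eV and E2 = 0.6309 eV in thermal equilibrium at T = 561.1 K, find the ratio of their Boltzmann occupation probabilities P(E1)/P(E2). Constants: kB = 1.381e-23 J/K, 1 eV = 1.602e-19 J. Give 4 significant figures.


Step 1: Compute energy difference dE = E1 - E2 = 0.1648 - 0.6309 = -0.4661 eV
Step 2: Convert to Joules: dE_J = -0.4661 * 1.602e-19 = -7.467e-20 J
Step 3: Compute exponent = -dE_J / (kB * T) = -(-7.467e-20) / (1.381e-23 * 561.1) = 9.636
Step 4: P(E1)/P(E2) = exp(9.636) = 1.531e+04

1.531e+04


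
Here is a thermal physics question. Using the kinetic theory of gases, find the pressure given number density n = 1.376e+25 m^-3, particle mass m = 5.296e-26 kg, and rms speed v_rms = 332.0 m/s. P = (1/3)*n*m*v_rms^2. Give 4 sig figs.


Step 1: v_rms^2 = 332.0^2 = 1.102e+05
Step 2: n*m = 1.376e+25*5.296e-26 = 0.7287
Step 3: P = (1/3)*0.7287*1.102e+05 = 2.677e+04 Pa

2.677e+04


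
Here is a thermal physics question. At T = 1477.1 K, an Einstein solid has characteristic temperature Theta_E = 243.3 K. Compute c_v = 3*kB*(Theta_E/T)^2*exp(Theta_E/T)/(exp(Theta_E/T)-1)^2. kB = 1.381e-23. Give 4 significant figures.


Step 1: x = Theta_E/T = 243.3/1477.1 = 0.1647
Step 2: x^2 = 0.02713
Step 3: exp(x) = 1.179
Step 4: c_v = 3*1.381e-23*0.02713*1.179/(1.179-1)^2 = 4.134e-23

4.134e-23


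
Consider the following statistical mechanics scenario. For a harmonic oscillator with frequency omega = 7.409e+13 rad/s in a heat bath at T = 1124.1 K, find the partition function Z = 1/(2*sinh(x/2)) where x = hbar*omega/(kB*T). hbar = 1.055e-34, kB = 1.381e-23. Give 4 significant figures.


Step 1: Compute x = hbar*omega/(kB*T) = 1.055e-34*7.409e+13/(1.381e-23*1124.1) = 0.5035
Step 2: x/2 = 0.2518
Step 3: sinh(x/2) = 0.2544
Step 4: Z = 1/(2*0.2544) = 1.965

1.965


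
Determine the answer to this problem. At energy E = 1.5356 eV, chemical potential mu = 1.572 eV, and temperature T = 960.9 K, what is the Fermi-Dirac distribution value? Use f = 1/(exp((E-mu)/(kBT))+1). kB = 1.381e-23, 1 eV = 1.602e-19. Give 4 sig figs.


Step 1: (E - mu) = 1.5356 - 1.572 = -0.0364 eV
Step 2: Convert: (E-mu)*eV = -5.831e-21 J
Step 3: x = (E-mu)*eV/(kB*T) = -0.4394
Step 4: f = 1/(exp(-0.4394)+1) = 0.6081

0.6081


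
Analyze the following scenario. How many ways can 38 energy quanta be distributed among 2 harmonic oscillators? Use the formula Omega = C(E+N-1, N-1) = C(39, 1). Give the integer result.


Step 1: Use binomial coefficient C(39, 1)
Step 2: Numerator = 39! / 38!
Step 3: Denominator = 1!
Step 4: Omega = 39

39


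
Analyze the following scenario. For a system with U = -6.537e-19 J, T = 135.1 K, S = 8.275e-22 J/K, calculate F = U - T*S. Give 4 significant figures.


Step 1: T*S = 135.1 * 8.275e-22 = 1.118e-19 J
Step 2: F = U - T*S = -6.537e-19 - 1.118e-19
Step 3: F = -7.655e-19 J

-7.655e-19


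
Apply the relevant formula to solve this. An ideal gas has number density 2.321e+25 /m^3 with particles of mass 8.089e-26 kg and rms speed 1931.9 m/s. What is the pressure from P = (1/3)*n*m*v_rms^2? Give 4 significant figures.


Step 1: v_rms^2 = 1931.9^2 = 3.732e+06
Step 2: n*m = 2.321e+25*8.089e-26 = 1.877
Step 3: P = (1/3)*1.877*3.732e+06 = 2.336e+06 Pa

2.336e+06


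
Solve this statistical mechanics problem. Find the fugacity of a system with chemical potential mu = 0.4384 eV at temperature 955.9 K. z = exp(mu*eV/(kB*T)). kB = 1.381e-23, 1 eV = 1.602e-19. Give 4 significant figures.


Step 1: Convert mu to Joules: 0.4384*1.602e-19 = 7.023e-20 J
Step 2: kB*T = 1.381e-23*955.9 = 1.32e-20 J
Step 3: mu/(kB*T) = 5.32
Step 4: z = exp(5.32) = 204.4

204.4


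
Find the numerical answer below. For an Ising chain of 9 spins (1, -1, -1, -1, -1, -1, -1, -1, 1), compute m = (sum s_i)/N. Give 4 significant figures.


Step 1: Count up spins (+1): 2, down spins (-1): 7
Step 2: Total magnetization M = 2 - 7 = -5
Step 3: m = M/N = -5/9 = -0.5556

-0.5556


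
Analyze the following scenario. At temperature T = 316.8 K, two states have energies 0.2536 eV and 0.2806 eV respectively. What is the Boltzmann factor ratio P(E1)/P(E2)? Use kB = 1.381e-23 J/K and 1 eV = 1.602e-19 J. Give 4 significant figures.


Step 1: Compute energy difference dE = E1 - E2 = 0.2536 - 0.2806 = -0.027 eV
Step 2: Convert to Joules: dE_J = -0.027 * 1.602e-19 = -4.325e-21 J
Step 3: Compute exponent = -dE_J / (kB * T) = -(-4.325e-21) / (1.381e-23 * 316.8) = 0.9887
Step 4: P(E1)/P(E2) = exp(0.9887) = 2.688

2.688


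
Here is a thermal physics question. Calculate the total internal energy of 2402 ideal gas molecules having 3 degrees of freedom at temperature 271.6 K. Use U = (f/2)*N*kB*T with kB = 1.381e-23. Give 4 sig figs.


Step 1: f/2 = 3/2 = 1.5
Step 2: N*kB*T = 2402*1.381e-23*271.6 = 9.009e-18
Step 3: U = 1.5 * 9.009e-18 = 1.351e-17 J

1.351e-17


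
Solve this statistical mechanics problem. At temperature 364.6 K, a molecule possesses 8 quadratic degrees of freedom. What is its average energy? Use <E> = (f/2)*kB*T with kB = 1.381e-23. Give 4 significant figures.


Step 1: f/2 = 8/2 = 4
Step 2: kB*T = 1.381e-23 * 364.6 = 5.035e-21
Step 3: <E> = 4 * 5.035e-21 = 2.014e-20 J

2.014e-20


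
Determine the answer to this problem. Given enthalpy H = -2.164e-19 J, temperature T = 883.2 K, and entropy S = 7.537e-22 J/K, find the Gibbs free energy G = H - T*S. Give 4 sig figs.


Step 1: T*S = 883.2 * 7.537e-22 = 6.657e-19 J
Step 2: G = H - T*S = -2.164e-19 - 6.657e-19
Step 3: G = -8.821e-19 J

-8.821e-19


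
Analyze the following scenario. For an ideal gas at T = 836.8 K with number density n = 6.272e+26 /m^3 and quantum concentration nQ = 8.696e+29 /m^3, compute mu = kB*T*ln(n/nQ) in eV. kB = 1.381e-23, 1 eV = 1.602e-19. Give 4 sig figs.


Step 1: n/nQ = 6.272e+26/8.696e+29 = 0.0007213
Step 2: ln(n/nQ) = -7.235
Step 3: mu = kB*T*ln(n/nQ) = 1.156e-20*-7.235 = -8.36e-20 J
Step 4: Convert to eV: -8.36e-20/1.602e-19 = -0.5219 eV

-0.5219


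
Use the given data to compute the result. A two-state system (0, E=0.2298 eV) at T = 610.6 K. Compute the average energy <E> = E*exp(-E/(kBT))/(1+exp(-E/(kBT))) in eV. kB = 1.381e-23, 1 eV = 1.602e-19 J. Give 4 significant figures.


Step 1: beta*E = 0.2298*1.602e-19/(1.381e-23*610.6) = 4.366
Step 2: exp(-beta*E) = 0.0127
Step 3: <E> = 0.2298*0.0127/(1+0.0127) = 0.002883 eV

0.002883


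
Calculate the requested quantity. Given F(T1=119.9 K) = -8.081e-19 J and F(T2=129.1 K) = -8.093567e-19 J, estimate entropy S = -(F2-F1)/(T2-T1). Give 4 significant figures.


Step 1: dF = F2 - F1 = -8.093567e-19 - (-8.081e-19) = -1.2567e-21 J
Step 2: dT = T2 - T1 = 129.1 - 119.9 = 9.2 K
Step 3: S = -dF/dT = -(-1.2567e-21)/9.2 = 1.366e-22 J/K

1.366e-22


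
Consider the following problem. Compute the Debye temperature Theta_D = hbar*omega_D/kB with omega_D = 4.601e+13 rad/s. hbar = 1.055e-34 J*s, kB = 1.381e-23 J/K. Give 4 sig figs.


Step 1: hbar*omega_D = 1.055e-34 * 4.601e+13 = 4.854e-21 J
Step 2: Theta_D = 4.854e-21 / 1.381e-23
Step 3: Theta_D = 351.5 K

351.5


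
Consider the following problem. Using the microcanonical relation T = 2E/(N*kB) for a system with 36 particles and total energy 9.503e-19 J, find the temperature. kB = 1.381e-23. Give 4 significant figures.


Step 1: Numerator = 2*E = 2*9.503e-19 = 1.901e-18 J
Step 2: Denominator = N*kB = 36*1.381e-23 = 4.972e-22
Step 3: T = 1.901e-18 / 4.972e-22 = 3823 K

3823


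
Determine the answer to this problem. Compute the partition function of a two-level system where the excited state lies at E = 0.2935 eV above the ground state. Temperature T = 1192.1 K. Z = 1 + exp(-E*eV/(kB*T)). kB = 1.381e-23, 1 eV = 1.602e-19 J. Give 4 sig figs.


Step 1: Compute beta*E = E*eV/(kB*T) = 0.2935*1.602e-19/(1.381e-23*1192.1) = 2.856
Step 2: exp(-beta*E) = exp(-2.856) = 0.0575
Step 3: Z = 1 + 0.0575 = 1.057

1.057


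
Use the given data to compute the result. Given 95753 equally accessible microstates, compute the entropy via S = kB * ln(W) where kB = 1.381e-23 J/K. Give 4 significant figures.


Step 1: ln(W) = ln(95753) = 11.47
Step 2: S = kB * ln(W) = 1.381e-23 * 11.47
Step 3: S = 1.584e-22 J/K

1.584e-22


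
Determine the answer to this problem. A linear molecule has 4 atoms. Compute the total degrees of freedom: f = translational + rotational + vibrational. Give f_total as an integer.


Step 1: Translational DOF = 3
Step 2: Rotational DOF (linear) = 2
Step 3: Vibrational DOF = 3*4 - 5 = 7
Step 4: Total = 3 + 2 + 7 = 12

12


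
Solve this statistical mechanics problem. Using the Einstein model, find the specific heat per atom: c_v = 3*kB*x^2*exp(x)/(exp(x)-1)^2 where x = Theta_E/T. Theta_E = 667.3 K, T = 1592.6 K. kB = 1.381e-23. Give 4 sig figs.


Step 1: x = Theta_E/T = 667.3/1592.6 = 0.419
Step 2: x^2 = 0.1756
Step 3: exp(x) = 1.52
Step 4: c_v = 3*1.381e-23*0.1756*1.52/(1.52-1)^2 = 4.083e-23

4.083e-23


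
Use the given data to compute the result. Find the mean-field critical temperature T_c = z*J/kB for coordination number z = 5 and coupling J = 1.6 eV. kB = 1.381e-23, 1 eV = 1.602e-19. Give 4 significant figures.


Step 1: z*J = 5*1.6 = 8 eV
Step 2: Convert to Joules: 8*1.602e-19 = 1.282e-18 J
Step 3: T_c = 1.282e-18 / 1.381e-23 = 9.28e+04 K

9.28e+04


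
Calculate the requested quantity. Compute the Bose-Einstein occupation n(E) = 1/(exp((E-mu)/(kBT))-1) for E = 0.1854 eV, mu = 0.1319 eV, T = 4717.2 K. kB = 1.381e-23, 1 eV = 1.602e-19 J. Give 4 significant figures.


Step 1: (E - mu) = 0.0535 eV
Step 2: x = (E-mu)*eV/(kB*T) = 0.0535*1.602e-19/(1.381e-23*4717.2) = 0.1316
Step 3: exp(x) = 1.141
Step 4: n = 1/(exp(x)-1) = 7.112

7.112


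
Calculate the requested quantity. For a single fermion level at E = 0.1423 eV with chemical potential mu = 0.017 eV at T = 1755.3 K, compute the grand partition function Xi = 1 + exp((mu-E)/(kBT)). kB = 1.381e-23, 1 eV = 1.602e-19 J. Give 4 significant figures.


Step 1: (mu - E) = 0.017 - 0.1423 = -0.1253 eV
Step 2: x = (mu-E)*eV/(kB*T) = -0.1253*1.602e-19/(1.381e-23*1755.3) = -0.8281
Step 3: exp(x) = 0.4369
Step 4: Xi = 1 + 0.4369 = 1.437

1.437


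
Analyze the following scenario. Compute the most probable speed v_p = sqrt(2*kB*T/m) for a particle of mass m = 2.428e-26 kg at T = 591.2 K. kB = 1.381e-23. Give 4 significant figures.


Step 1: Numerator = 2*kB*T = 2*1.381e-23*591.2 = 1.633e-20
Step 2: Ratio = 1.633e-20 / 2.428e-26 = 6.725e+05
Step 3: v_p = sqrt(6.725e+05) = 820.1 m/s

820.1


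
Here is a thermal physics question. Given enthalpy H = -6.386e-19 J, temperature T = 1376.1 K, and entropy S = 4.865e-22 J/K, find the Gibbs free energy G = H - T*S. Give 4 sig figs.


Step 1: T*S = 1376.1 * 4.865e-22 = 6.695e-19 J
Step 2: G = H - T*S = -6.386e-19 - 6.695e-19
Step 3: G = -1.308e-18 J

-1.308e-18


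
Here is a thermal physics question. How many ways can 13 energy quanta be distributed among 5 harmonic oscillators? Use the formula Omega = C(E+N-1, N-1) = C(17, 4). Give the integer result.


Step 1: Use binomial coefficient C(17, 4)
Step 2: Numerator = 17! / 13!
Step 3: Denominator = 4!
Step 4: Omega = 2380

2380


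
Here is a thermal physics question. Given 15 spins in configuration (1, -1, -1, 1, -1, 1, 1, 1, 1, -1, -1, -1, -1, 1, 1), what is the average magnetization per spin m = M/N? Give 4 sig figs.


Step 1: Count up spins (+1): 8, down spins (-1): 7
Step 2: Total magnetization M = 8 - 7 = 1
Step 3: m = M/N = 1/15 = 0.06667

0.06667


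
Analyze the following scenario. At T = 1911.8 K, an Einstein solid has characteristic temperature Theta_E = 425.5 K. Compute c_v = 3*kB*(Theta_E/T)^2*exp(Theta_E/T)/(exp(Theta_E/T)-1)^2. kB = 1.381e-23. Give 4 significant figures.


Step 1: x = Theta_E/T = 425.5/1911.8 = 0.2226
Step 2: x^2 = 0.04954
Step 3: exp(x) = 1.249
Step 4: c_v = 3*1.381e-23*0.04954*1.249/(1.249-1)^2 = 4.126e-23

4.126e-23


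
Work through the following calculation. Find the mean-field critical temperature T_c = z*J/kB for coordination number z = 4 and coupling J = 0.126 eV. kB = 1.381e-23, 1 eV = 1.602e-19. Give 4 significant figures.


Step 1: z*J = 4*0.126 = 0.504 eV
Step 2: Convert to Joules: 0.504*1.602e-19 = 8.074e-20 J
Step 3: T_c = 8.074e-20 / 1.381e-23 = 5847 K

5847


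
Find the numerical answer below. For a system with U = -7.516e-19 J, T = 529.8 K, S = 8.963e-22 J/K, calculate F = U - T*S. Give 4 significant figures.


Step 1: T*S = 529.8 * 8.963e-22 = 4.749e-19 J
Step 2: F = U - T*S = -7.516e-19 - 4.749e-19
Step 3: F = -1.226e-18 J

-1.226e-18


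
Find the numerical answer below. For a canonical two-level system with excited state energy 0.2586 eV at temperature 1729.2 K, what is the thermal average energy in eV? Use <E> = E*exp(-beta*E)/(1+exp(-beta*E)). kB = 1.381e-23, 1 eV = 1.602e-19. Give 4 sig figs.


Step 1: beta*E = 0.2586*1.602e-19/(1.381e-23*1729.2) = 1.735
Step 2: exp(-beta*E) = 0.1764
Step 3: <E> = 0.2586*0.1764/(1+0.1764) = 0.03878 eV

0.03878


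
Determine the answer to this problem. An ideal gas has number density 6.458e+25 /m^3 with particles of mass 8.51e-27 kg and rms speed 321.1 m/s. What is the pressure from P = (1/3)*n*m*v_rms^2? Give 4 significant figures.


Step 1: v_rms^2 = 321.1^2 = 1.031e+05
Step 2: n*m = 6.458e+25*8.51e-27 = 0.5496
Step 3: P = (1/3)*0.5496*1.031e+05 = 1.889e+04 Pa

1.889e+04


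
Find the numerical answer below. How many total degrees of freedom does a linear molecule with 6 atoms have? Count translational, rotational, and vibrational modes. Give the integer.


Step 1: Translational DOF = 3
Step 2: Rotational DOF (linear) = 2
Step 3: Vibrational DOF = 3*6 - 5 = 13
Step 4: Total = 3 + 2 + 13 = 18

18


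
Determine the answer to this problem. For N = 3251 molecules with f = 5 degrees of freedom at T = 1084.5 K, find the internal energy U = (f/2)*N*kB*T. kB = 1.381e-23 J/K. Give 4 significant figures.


Step 1: f/2 = 5/2 = 2.5
Step 2: N*kB*T = 3251*1.381e-23*1084.5 = 4.869e-17
Step 3: U = 2.5 * 4.869e-17 = 1.217e-16 J

1.217e-16


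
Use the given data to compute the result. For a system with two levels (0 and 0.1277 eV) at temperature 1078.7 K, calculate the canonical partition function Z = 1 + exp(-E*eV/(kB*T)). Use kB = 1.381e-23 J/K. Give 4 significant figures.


Step 1: Compute beta*E = E*eV/(kB*T) = 0.1277*1.602e-19/(1.381e-23*1078.7) = 1.373
Step 2: exp(-beta*E) = exp(-1.373) = 0.2533
Step 3: Z = 1 + 0.2533 = 1.253

1.253


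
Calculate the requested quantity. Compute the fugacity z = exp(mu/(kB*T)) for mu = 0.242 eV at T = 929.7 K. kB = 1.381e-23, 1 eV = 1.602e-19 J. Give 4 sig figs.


Step 1: Convert mu to Joules: 0.242*1.602e-19 = 3.877e-20 J
Step 2: kB*T = 1.381e-23*929.7 = 1.284e-20 J
Step 3: mu/(kB*T) = 3.02
Step 4: z = exp(3.02) = 20.48

20.48


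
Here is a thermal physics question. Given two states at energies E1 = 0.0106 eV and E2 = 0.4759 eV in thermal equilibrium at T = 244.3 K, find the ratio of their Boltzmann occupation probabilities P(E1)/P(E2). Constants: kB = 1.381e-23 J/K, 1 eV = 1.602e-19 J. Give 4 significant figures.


Step 1: Compute energy difference dE = E1 - E2 = 0.0106 - 0.4759 = -0.4653 eV
Step 2: Convert to Joules: dE_J = -0.4653 * 1.602e-19 = -7.454e-20 J
Step 3: Compute exponent = -dE_J / (kB * T) = -(-7.454e-20) / (1.381e-23 * 244.3) = 22.09
Step 4: P(E1)/P(E2) = exp(22.09) = 3.939e+09

3.939e+09


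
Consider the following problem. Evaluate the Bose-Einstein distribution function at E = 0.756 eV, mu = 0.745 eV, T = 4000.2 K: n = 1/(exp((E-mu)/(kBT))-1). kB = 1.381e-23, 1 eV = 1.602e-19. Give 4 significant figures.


Step 1: (E - mu) = 0.011 eV
Step 2: x = (E-mu)*eV/(kB*T) = 0.011*1.602e-19/(1.381e-23*4000.2) = 0.0319
Step 3: exp(x) = 1.032
Step 4: n = 1/(exp(x)-1) = 30.85

30.85


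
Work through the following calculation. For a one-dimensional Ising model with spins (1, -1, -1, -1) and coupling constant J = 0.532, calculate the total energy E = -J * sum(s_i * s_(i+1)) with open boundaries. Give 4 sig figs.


Step 1: Nearest-neighbor products: -1, 1, 1
Step 2: Sum of products = 1
Step 3: E = -0.532 * 1 = -0.532

-0.532


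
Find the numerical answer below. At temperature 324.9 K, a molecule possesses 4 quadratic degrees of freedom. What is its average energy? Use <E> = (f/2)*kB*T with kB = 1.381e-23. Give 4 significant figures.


Step 1: f/2 = 4/2 = 2
Step 2: kB*T = 1.381e-23 * 324.9 = 4.487e-21
Step 3: <E> = 2 * 4.487e-21 = 8.974e-21 J

8.974e-21


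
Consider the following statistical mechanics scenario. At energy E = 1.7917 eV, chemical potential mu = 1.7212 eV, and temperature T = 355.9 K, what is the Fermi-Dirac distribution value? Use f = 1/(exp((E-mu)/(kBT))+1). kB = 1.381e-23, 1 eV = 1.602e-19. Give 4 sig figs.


Step 1: (E - mu) = 1.7917 - 1.7212 = 0.0705 eV
Step 2: Convert: (E-mu)*eV = 1.129e-20 J
Step 3: x = (E-mu)*eV/(kB*T) = 2.298
Step 4: f = 1/(exp(2.298)+1) = 0.0913

0.0913


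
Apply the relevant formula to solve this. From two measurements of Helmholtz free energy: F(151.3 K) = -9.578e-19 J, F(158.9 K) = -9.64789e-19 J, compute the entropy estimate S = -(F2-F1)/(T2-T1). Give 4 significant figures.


Step 1: dF = F2 - F1 = -9.64789e-19 - (-9.578e-19) = -6.989e-21 J
Step 2: dT = T2 - T1 = 158.9 - 151.3 = 7.6 K
Step 3: S = -dF/dT = -(-6.989e-21)/7.6 = 9.196e-22 J/K

9.196e-22


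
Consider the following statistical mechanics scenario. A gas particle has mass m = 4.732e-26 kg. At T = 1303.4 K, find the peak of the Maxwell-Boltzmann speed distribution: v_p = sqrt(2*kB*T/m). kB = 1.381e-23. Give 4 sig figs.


Step 1: Numerator = 2*kB*T = 2*1.381e-23*1303.4 = 3.6e-20
Step 2: Ratio = 3.6e-20 / 4.732e-26 = 7.608e+05
Step 3: v_p = sqrt(7.608e+05) = 872.2 m/s

872.2


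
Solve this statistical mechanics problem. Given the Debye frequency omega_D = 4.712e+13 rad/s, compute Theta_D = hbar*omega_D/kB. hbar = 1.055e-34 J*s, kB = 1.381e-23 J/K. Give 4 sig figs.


Step 1: hbar*omega_D = 1.055e-34 * 4.712e+13 = 4.971e-21 J
Step 2: Theta_D = 4.971e-21 / 1.381e-23
Step 3: Theta_D = 360 K

360


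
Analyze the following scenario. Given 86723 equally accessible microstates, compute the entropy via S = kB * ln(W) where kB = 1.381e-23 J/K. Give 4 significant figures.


Step 1: ln(W) = ln(86723) = 11.37
Step 2: S = kB * ln(W) = 1.381e-23 * 11.37
Step 3: S = 1.57e-22 J/K

1.57e-22


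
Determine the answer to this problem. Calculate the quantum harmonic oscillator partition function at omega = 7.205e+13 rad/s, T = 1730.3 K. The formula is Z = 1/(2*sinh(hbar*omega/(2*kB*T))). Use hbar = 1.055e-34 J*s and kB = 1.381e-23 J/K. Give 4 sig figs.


Step 1: Compute x = hbar*omega/(kB*T) = 1.055e-34*7.205e+13/(1.381e-23*1730.3) = 0.3181
Step 2: x/2 = 0.1591
Step 3: sinh(x/2) = 0.1597
Step 4: Z = 1/(2*0.1597) = 3.13

3.13
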